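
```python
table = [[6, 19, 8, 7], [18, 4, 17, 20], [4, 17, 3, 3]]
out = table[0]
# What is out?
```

table has 3 rows. Row 0 is [6, 19, 8, 7].

[6, 19, 8, 7]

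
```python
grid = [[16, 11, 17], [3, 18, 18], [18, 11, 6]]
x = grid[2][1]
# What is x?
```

grid[2] = [18, 11, 6]. Taking column 1 of that row yields 11.

11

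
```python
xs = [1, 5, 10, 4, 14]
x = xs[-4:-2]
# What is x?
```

xs has length 5. The slice xs[-4:-2] selects indices [1, 2] (1->5, 2->10), giving [5, 10].

[5, 10]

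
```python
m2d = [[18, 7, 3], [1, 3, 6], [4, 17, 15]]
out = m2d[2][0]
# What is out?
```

m2d[2] = [4, 17, 15]. Taking column 0 of that row yields 4.

4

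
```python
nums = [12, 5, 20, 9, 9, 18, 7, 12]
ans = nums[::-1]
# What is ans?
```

nums has length 8. The slice nums[::-1] selects indices [7, 6, 5, 4, 3, 2, 1, 0] (7->12, 6->7, 5->18, 4->9, 3->9, 2->20, 1->5, 0->12), giving [12, 7, 18, 9, 9, 20, 5, 12].

[12, 7, 18, 9, 9, 20, 5, 12]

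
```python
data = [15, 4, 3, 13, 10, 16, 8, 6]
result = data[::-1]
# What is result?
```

data has length 8. The slice data[::-1] selects indices [7, 6, 5, 4, 3, 2, 1, 0] (7->6, 6->8, 5->16, 4->10, 3->13, 2->3, 1->4, 0->15), giving [6, 8, 16, 10, 13, 3, 4, 15].

[6, 8, 16, 10, 13, 3, 4, 15]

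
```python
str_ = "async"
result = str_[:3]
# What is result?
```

str_ has length 5. The slice str_[:3] selects indices [0, 1, 2] (0->'a', 1->'s', 2->'y'), giving 'asy'.

'asy'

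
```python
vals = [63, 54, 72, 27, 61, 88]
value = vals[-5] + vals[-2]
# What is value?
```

vals has length 6. Negative index -5 maps to positive index 6 + (-5) = 1. vals[1] = 54.
vals has length 6. Negative index -2 maps to positive index 6 + (-2) = 4. vals[4] = 61.
Sum: 54 + 61 = 115.

115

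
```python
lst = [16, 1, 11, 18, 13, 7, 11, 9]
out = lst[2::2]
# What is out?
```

lst has length 8. The slice lst[2::2] selects indices [2, 4, 6] (2->11, 4->13, 6->11), giving [11, 13, 11].

[11, 13, 11]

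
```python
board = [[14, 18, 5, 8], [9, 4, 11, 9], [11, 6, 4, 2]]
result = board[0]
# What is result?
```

board has 3 rows. Row 0 is [14, 18, 5, 8].

[14, 18, 5, 8]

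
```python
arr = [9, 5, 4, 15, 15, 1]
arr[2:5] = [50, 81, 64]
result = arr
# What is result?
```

arr starts as [9, 5, 4, 15, 15, 1] (length 6). The slice arr[2:5] covers indices [2, 3, 4] with values [4, 15, 15]. Replacing that slice with [50, 81, 64] (same length) produces [9, 5, 50, 81, 64, 1].

[9, 5, 50, 81, 64, 1]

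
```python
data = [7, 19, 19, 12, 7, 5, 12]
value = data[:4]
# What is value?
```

data has length 7. The slice data[:4] selects indices [0, 1, 2, 3] (0->7, 1->19, 2->19, 3->12), giving [7, 19, 19, 12].

[7, 19, 19, 12]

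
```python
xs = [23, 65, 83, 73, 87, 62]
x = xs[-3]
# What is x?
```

xs has length 6. Negative index -3 maps to positive index 6 + (-3) = 3. xs[3] = 73.

73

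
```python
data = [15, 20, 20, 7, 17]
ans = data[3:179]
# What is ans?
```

data has length 5. The slice data[3:179] selects indices [3, 4] (3->7, 4->17), giving [7, 17].

[7, 17]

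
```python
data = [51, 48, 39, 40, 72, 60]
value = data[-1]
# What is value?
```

data has length 6. Negative index -1 maps to positive index 6 + (-1) = 5. data[5] = 60.

60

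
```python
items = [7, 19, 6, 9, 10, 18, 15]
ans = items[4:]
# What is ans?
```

items has length 7. The slice items[4:] selects indices [4, 5, 6] (4->10, 5->18, 6->15), giving [10, 18, 15].

[10, 18, 15]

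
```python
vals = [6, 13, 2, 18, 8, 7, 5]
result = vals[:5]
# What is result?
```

vals has length 7. The slice vals[:5] selects indices [0, 1, 2, 3, 4] (0->6, 1->13, 2->2, 3->18, 4->8), giving [6, 13, 2, 18, 8].

[6, 13, 2, 18, 8]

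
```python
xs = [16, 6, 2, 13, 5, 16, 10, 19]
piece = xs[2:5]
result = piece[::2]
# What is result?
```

xs has length 8. The slice xs[2:5] selects indices [2, 3, 4] (2->2, 3->13, 4->5), giving [2, 13, 5]. So piece = [2, 13, 5]. piece has length 3. The slice piece[::2] selects indices [0, 2] (0->2, 2->5), giving [2, 5].

[2, 5]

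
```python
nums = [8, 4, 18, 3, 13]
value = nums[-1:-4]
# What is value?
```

nums has length 5. The slice nums[-1:-4] resolves to an empty index range, so the result is [].

[]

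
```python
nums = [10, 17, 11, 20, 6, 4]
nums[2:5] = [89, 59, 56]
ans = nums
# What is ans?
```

nums starts as [10, 17, 11, 20, 6, 4] (length 6). The slice nums[2:5] covers indices [2, 3, 4] with values [11, 20, 6]. Replacing that slice with [89, 59, 56] (same length) produces [10, 17, 89, 59, 56, 4].

[10, 17, 89, 59, 56, 4]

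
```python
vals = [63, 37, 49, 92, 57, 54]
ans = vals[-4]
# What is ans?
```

vals has length 6. Negative index -4 maps to positive index 6 + (-4) = 2. vals[2] = 49.

49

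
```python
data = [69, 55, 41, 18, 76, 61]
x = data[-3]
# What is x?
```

data has length 6. Negative index -3 maps to positive index 6 + (-3) = 3. data[3] = 18.

18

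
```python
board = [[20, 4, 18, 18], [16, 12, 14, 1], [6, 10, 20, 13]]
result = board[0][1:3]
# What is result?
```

board[0] = [20, 4, 18, 18]. board[0] has length 4. The slice board[0][1:3] selects indices [1, 2] (1->4, 2->18), giving [4, 18].

[4, 18]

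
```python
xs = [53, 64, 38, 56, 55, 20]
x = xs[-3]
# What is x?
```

xs has length 6. Negative index -3 maps to positive index 6 + (-3) = 3. xs[3] = 56.

56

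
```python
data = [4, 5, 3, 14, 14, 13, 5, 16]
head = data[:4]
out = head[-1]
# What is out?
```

data has length 8. The slice data[:4] selects indices [0, 1, 2, 3] (0->4, 1->5, 2->3, 3->14), giving [4, 5, 3, 14]. So head = [4, 5, 3, 14]. Then head[-1] = 14.

14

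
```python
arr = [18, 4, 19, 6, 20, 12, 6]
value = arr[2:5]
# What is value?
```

arr has length 7. The slice arr[2:5] selects indices [2, 3, 4] (2->19, 3->6, 4->20), giving [19, 6, 20].

[19, 6, 20]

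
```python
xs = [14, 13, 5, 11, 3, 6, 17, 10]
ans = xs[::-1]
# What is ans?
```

xs has length 8. The slice xs[::-1] selects indices [7, 6, 5, 4, 3, 2, 1, 0] (7->10, 6->17, 5->6, 4->3, 3->11, 2->5, 1->13, 0->14), giving [10, 17, 6, 3, 11, 5, 13, 14].

[10, 17, 6, 3, 11, 5, 13, 14]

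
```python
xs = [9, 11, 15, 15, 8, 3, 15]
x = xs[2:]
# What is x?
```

xs has length 7. The slice xs[2:] selects indices [2, 3, 4, 5, 6] (2->15, 3->15, 4->8, 5->3, 6->15), giving [15, 15, 8, 3, 15].

[15, 15, 8, 3, 15]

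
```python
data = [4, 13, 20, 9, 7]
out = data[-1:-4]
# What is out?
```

data has length 5. The slice data[-1:-4] resolves to an empty index range, so the result is [].

[]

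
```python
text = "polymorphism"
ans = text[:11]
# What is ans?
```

text has length 12. The slice text[:11] selects indices [0, 1, 2, 3, 4, 5, 6, 7, 8, 9, 10] (0->'p', 1->'o', 2->'l', 3->'y', 4->'m', 5->'o', 6->'r', 7->'p', 8->'h', 9->'i', 10->'s'), giving 'polymorphis'.

'polymorphis'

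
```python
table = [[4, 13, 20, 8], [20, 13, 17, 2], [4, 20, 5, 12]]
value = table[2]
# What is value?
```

table has 3 rows. Row 2 is [4, 20, 5, 12].

[4, 20, 5, 12]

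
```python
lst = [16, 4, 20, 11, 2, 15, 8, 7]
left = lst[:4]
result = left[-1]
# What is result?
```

lst has length 8. The slice lst[:4] selects indices [0, 1, 2, 3] (0->16, 1->4, 2->20, 3->11), giving [16, 4, 20, 11]. So left = [16, 4, 20, 11]. Then left[-1] = 11.

11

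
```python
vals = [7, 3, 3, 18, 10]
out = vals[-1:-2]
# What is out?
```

vals has length 5. The slice vals[-1:-2] resolves to an empty index range, so the result is [].

[]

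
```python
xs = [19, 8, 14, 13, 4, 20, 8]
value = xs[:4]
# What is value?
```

xs has length 7. The slice xs[:4] selects indices [0, 1, 2, 3] (0->19, 1->8, 2->14, 3->13), giving [19, 8, 14, 13].

[19, 8, 14, 13]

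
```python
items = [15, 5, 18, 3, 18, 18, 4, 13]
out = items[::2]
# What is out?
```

items has length 8. The slice items[::2] selects indices [0, 2, 4, 6] (0->15, 2->18, 4->18, 6->4), giving [15, 18, 18, 4].

[15, 18, 18, 4]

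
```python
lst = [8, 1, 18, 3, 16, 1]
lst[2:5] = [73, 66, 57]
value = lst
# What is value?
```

lst starts as [8, 1, 18, 3, 16, 1] (length 6). The slice lst[2:5] covers indices [2, 3, 4] with values [18, 3, 16]. Replacing that slice with [73, 66, 57] (same length) produces [8, 1, 73, 66, 57, 1].

[8, 1, 73, 66, 57, 1]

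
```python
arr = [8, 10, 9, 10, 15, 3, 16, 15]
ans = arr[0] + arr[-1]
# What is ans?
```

arr has length 8. arr[0] = 8.
arr has length 8. Negative index -1 maps to positive index 8 + (-1) = 7. arr[7] = 15.
Sum: 8 + 15 = 23.

23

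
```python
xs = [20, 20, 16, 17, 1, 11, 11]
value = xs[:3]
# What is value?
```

xs has length 7. The slice xs[:3] selects indices [0, 1, 2] (0->20, 1->20, 2->16), giving [20, 20, 16].

[20, 20, 16]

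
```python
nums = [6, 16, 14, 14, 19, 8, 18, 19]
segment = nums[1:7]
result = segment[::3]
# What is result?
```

nums has length 8. The slice nums[1:7] selects indices [1, 2, 3, 4, 5, 6] (1->16, 2->14, 3->14, 4->19, 5->8, 6->18), giving [16, 14, 14, 19, 8, 18]. So segment = [16, 14, 14, 19, 8, 18]. segment has length 6. The slice segment[::3] selects indices [0, 3] (0->16, 3->19), giving [16, 19].

[16, 19]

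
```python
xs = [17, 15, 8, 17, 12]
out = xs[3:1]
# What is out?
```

xs has length 5. The slice xs[3:1] resolves to an empty index range, so the result is [].

[]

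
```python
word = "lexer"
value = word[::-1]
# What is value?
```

word has length 5. The slice word[::-1] selects indices [4, 3, 2, 1, 0] (4->'r', 3->'e', 2->'x', 1->'e', 0->'l'), giving 'rexel'.

'rexel'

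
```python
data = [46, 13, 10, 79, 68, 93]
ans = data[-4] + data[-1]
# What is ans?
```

data has length 6. Negative index -4 maps to positive index 6 + (-4) = 2. data[2] = 10.
data has length 6. Negative index -1 maps to positive index 6 + (-1) = 5. data[5] = 93.
Sum: 10 + 93 = 103.

103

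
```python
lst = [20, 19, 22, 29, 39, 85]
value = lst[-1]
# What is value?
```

lst has length 6. Negative index -1 maps to positive index 6 + (-1) = 5. lst[5] = 85.

85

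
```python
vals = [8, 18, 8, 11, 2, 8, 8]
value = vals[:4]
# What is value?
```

vals has length 7. The slice vals[:4] selects indices [0, 1, 2, 3] (0->8, 1->18, 2->8, 3->11), giving [8, 18, 8, 11].

[8, 18, 8, 11]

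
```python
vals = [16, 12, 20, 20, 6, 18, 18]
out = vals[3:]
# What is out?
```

vals has length 7. The slice vals[3:] selects indices [3, 4, 5, 6] (3->20, 4->6, 5->18, 6->18), giving [20, 6, 18, 18].

[20, 6, 18, 18]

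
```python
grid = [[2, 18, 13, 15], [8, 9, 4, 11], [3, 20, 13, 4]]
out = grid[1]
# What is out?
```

grid has 3 rows. Row 1 is [8, 9, 4, 11].

[8, 9, 4, 11]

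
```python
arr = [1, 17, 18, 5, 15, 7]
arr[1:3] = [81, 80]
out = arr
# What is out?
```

arr starts as [1, 17, 18, 5, 15, 7] (length 6). The slice arr[1:3] covers indices [1, 2] with values [17, 18]. Replacing that slice with [81, 80] (same length) produces [1, 81, 80, 5, 15, 7].

[1, 81, 80, 5, 15, 7]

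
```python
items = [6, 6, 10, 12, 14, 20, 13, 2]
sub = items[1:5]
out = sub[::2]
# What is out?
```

items has length 8. The slice items[1:5] selects indices [1, 2, 3, 4] (1->6, 2->10, 3->12, 4->14), giving [6, 10, 12, 14]. So sub = [6, 10, 12, 14]. sub has length 4. The slice sub[::2] selects indices [0, 2] (0->6, 2->12), giving [6, 12].

[6, 12]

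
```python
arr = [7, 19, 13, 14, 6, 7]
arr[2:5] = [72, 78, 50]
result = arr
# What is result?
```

arr starts as [7, 19, 13, 14, 6, 7] (length 6). The slice arr[2:5] covers indices [2, 3, 4] with values [13, 14, 6]. Replacing that slice with [72, 78, 50] (same length) produces [7, 19, 72, 78, 50, 7].

[7, 19, 72, 78, 50, 7]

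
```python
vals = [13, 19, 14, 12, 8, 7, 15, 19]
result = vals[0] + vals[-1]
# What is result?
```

vals has length 8. vals[0] = 13.
vals has length 8. Negative index -1 maps to positive index 8 + (-1) = 7. vals[7] = 19.
Sum: 13 + 19 = 32.

32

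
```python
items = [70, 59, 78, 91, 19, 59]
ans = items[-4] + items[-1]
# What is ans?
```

items has length 6. Negative index -4 maps to positive index 6 + (-4) = 2. items[2] = 78.
items has length 6. Negative index -1 maps to positive index 6 + (-1) = 5. items[5] = 59.
Sum: 78 + 59 = 137.

137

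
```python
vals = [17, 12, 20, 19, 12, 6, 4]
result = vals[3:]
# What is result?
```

vals has length 7. The slice vals[3:] selects indices [3, 4, 5, 6] (3->19, 4->12, 5->6, 6->4), giving [19, 12, 6, 4].

[19, 12, 6, 4]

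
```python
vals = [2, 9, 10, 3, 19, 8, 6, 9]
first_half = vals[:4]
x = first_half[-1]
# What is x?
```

vals has length 8. The slice vals[:4] selects indices [0, 1, 2, 3] (0->2, 1->9, 2->10, 3->3), giving [2, 9, 10, 3]. So first_half = [2, 9, 10, 3]. Then first_half[-1] = 3.

3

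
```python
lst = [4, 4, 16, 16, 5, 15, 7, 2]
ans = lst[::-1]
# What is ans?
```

lst has length 8. The slice lst[::-1] selects indices [7, 6, 5, 4, 3, 2, 1, 0] (7->2, 6->7, 5->15, 4->5, 3->16, 2->16, 1->4, 0->4), giving [2, 7, 15, 5, 16, 16, 4, 4].

[2, 7, 15, 5, 16, 16, 4, 4]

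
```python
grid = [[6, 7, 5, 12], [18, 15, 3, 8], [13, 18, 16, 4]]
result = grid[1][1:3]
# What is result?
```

grid[1] = [18, 15, 3, 8]. grid[1] has length 4. The slice grid[1][1:3] selects indices [1, 2] (1->15, 2->3), giving [15, 3].

[15, 3]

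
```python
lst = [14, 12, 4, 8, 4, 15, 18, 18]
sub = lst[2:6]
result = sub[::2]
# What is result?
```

lst has length 8. The slice lst[2:6] selects indices [2, 3, 4, 5] (2->4, 3->8, 4->4, 5->15), giving [4, 8, 4, 15]. So sub = [4, 8, 4, 15]. sub has length 4. The slice sub[::2] selects indices [0, 2] (0->4, 2->4), giving [4, 4].

[4, 4]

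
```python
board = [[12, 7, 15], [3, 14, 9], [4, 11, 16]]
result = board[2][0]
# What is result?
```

board[2] = [4, 11, 16]. Taking column 0 of that row yields 4.

4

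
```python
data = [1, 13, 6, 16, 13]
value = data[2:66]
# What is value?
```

data has length 5. The slice data[2:66] selects indices [2, 3, 4] (2->6, 3->16, 4->13), giving [6, 16, 13].

[6, 16, 13]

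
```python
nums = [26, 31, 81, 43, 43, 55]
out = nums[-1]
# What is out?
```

nums has length 6. Negative index -1 maps to positive index 6 + (-1) = 5. nums[5] = 55.

55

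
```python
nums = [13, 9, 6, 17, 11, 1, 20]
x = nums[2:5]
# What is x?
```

nums has length 7. The slice nums[2:5] selects indices [2, 3, 4] (2->6, 3->17, 4->11), giving [6, 17, 11].

[6, 17, 11]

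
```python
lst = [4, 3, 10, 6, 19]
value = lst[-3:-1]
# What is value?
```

lst has length 5. The slice lst[-3:-1] selects indices [2, 3] (2->10, 3->6), giving [10, 6].

[10, 6]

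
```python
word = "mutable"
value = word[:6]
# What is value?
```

word has length 7. The slice word[:6] selects indices [0, 1, 2, 3, 4, 5] (0->'m', 1->'u', 2->'t', 3->'a', 4->'b', 5->'l'), giving 'mutabl'.

'mutabl'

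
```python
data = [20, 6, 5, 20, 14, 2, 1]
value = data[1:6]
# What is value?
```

data has length 7. The slice data[1:6] selects indices [1, 2, 3, 4, 5] (1->6, 2->5, 3->20, 4->14, 5->2), giving [6, 5, 20, 14, 2].

[6, 5, 20, 14, 2]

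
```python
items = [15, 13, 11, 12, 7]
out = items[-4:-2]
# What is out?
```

items has length 5. The slice items[-4:-2] selects indices [1, 2] (1->13, 2->11), giving [13, 11].

[13, 11]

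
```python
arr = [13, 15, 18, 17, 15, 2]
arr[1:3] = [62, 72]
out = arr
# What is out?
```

arr starts as [13, 15, 18, 17, 15, 2] (length 6). The slice arr[1:3] covers indices [1, 2] with values [15, 18]. Replacing that slice with [62, 72] (same length) produces [13, 62, 72, 17, 15, 2].

[13, 62, 72, 17, 15, 2]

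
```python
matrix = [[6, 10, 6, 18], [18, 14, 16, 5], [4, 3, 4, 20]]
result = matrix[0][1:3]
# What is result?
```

matrix[0] = [6, 10, 6, 18]. matrix[0] has length 4. The slice matrix[0][1:3] selects indices [1, 2] (1->10, 2->6), giving [10, 6].

[10, 6]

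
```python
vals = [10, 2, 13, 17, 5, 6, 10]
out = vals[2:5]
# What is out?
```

vals has length 7. The slice vals[2:5] selects indices [2, 3, 4] (2->13, 3->17, 4->5), giving [13, 17, 5].

[13, 17, 5]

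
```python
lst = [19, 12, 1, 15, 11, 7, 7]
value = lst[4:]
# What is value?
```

lst has length 7. The slice lst[4:] selects indices [4, 5, 6] (4->11, 5->7, 6->7), giving [11, 7, 7].

[11, 7, 7]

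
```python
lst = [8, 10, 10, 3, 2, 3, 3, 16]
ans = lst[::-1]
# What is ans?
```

lst has length 8. The slice lst[::-1] selects indices [7, 6, 5, 4, 3, 2, 1, 0] (7->16, 6->3, 5->3, 4->2, 3->3, 2->10, 1->10, 0->8), giving [16, 3, 3, 2, 3, 10, 10, 8].

[16, 3, 3, 2, 3, 10, 10, 8]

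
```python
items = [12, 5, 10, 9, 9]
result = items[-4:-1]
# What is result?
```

items has length 5. The slice items[-4:-1] selects indices [1, 2, 3] (1->5, 2->10, 3->9), giving [5, 10, 9].

[5, 10, 9]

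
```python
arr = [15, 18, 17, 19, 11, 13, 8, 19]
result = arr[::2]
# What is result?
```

arr has length 8. The slice arr[::2] selects indices [0, 2, 4, 6] (0->15, 2->17, 4->11, 6->8), giving [15, 17, 11, 8].

[15, 17, 11, 8]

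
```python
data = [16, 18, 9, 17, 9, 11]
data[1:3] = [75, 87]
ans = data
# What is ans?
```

data starts as [16, 18, 9, 17, 9, 11] (length 6). The slice data[1:3] covers indices [1, 2] with values [18, 9]. Replacing that slice with [75, 87] (same length) produces [16, 75, 87, 17, 9, 11].

[16, 75, 87, 17, 9, 11]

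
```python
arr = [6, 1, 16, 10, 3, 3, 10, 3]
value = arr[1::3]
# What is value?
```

arr has length 8. The slice arr[1::3] selects indices [1, 4, 7] (1->1, 4->3, 7->3), giving [1, 3, 3].

[1, 3, 3]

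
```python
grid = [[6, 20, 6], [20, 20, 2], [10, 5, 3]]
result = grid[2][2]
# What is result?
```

grid[2] = [10, 5, 3]. Taking column 2 of that row yields 3.

3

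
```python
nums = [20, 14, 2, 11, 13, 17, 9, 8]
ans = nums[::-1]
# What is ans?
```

nums has length 8. The slice nums[::-1] selects indices [7, 6, 5, 4, 3, 2, 1, 0] (7->8, 6->9, 5->17, 4->13, 3->11, 2->2, 1->14, 0->20), giving [8, 9, 17, 13, 11, 2, 14, 20].

[8, 9, 17, 13, 11, 2, 14, 20]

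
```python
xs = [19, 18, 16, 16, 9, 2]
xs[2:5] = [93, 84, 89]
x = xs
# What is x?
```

xs starts as [19, 18, 16, 16, 9, 2] (length 6). The slice xs[2:5] covers indices [2, 3, 4] with values [16, 16, 9]. Replacing that slice with [93, 84, 89] (same length) produces [19, 18, 93, 84, 89, 2].

[19, 18, 93, 84, 89, 2]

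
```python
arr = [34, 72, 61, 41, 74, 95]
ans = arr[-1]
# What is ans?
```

arr has length 6. Negative index -1 maps to positive index 6 + (-1) = 5. arr[5] = 95.

95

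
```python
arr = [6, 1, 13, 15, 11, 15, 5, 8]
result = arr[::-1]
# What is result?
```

arr has length 8. The slice arr[::-1] selects indices [7, 6, 5, 4, 3, 2, 1, 0] (7->8, 6->5, 5->15, 4->11, 3->15, 2->13, 1->1, 0->6), giving [8, 5, 15, 11, 15, 13, 1, 6].

[8, 5, 15, 11, 15, 13, 1, 6]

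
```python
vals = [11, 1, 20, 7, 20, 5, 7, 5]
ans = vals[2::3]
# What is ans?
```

vals has length 8. The slice vals[2::3] selects indices [2, 5] (2->20, 5->5), giving [20, 5].

[20, 5]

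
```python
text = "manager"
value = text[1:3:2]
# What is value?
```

text has length 7. The slice text[1:3:2] selects indices [1] (1->'a'), giving 'a'.

'a'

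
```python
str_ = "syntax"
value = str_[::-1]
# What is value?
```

str_ has length 6. The slice str_[::-1] selects indices [5, 4, 3, 2, 1, 0] (5->'x', 4->'a', 3->'t', 2->'n', 1->'y', 0->'s'), giving 'xatnys'.

'xatnys'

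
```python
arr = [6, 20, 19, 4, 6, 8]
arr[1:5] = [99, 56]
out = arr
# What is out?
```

arr starts as [6, 20, 19, 4, 6, 8] (length 6). The slice arr[1:5] covers indices [1, 2, 3, 4] with values [20, 19, 4, 6]. Replacing that slice with [99, 56] (different length) produces [6, 99, 56, 8].

[6, 99, 56, 8]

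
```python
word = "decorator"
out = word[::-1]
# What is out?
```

word has length 9. The slice word[::-1] selects indices [8, 7, 6, 5, 4, 3, 2, 1, 0] (8->'r', 7->'o', 6->'t', 5->'a', 4->'r', 3->'o', 2->'c', 1->'e', 0->'d'), giving 'rotaroced'.

'rotaroced'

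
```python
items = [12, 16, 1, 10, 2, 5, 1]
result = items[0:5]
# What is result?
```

items has length 7. The slice items[0:5] selects indices [0, 1, 2, 3, 4] (0->12, 1->16, 2->1, 3->10, 4->2), giving [12, 16, 1, 10, 2].

[12, 16, 1, 10, 2]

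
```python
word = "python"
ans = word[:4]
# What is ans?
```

word has length 6. The slice word[:4] selects indices [0, 1, 2, 3] (0->'p', 1->'y', 2->'t', 3->'h'), giving 'pyth'.

'pyth'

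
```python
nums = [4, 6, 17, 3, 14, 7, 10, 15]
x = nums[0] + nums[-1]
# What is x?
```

nums has length 8. nums[0] = 4.
nums has length 8. Negative index -1 maps to positive index 8 + (-1) = 7. nums[7] = 15.
Sum: 4 + 15 = 19.

19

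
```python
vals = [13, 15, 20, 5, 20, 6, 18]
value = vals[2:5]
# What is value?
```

vals has length 7. The slice vals[2:5] selects indices [2, 3, 4] (2->20, 3->5, 4->20), giving [20, 5, 20].

[20, 5, 20]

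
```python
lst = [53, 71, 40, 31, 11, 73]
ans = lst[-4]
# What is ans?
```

lst has length 6. Negative index -4 maps to positive index 6 + (-4) = 2. lst[2] = 40.

40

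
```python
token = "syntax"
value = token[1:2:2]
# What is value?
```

token has length 6. The slice token[1:2:2] selects indices [1] (1->'y'), giving 'y'.

'y'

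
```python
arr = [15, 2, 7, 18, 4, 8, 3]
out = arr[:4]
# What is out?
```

arr has length 7. The slice arr[:4] selects indices [0, 1, 2, 3] (0->15, 1->2, 2->7, 3->18), giving [15, 2, 7, 18].

[15, 2, 7, 18]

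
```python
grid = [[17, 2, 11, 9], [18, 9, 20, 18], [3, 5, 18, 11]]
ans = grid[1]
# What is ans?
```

grid has 3 rows. Row 1 is [18, 9, 20, 18].

[18, 9, 20, 18]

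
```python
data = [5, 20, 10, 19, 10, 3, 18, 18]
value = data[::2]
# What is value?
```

data has length 8. The slice data[::2] selects indices [0, 2, 4, 6] (0->5, 2->10, 4->10, 6->18), giving [5, 10, 10, 18].

[5, 10, 10, 18]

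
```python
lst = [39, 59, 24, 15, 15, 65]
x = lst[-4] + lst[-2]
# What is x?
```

lst has length 6. Negative index -4 maps to positive index 6 + (-4) = 2. lst[2] = 24.
lst has length 6. Negative index -2 maps to positive index 6 + (-2) = 4. lst[4] = 15.
Sum: 24 + 15 = 39.

39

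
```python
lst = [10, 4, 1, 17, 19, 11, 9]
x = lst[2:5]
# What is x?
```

lst has length 7. The slice lst[2:5] selects indices [2, 3, 4] (2->1, 3->17, 4->19), giving [1, 17, 19].

[1, 17, 19]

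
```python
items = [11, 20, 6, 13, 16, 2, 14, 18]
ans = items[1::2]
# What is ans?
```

items has length 8. The slice items[1::2] selects indices [1, 3, 5, 7] (1->20, 3->13, 5->2, 7->18), giving [20, 13, 2, 18].

[20, 13, 2, 18]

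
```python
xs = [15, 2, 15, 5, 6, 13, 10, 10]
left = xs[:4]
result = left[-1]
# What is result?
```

xs has length 8. The slice xs[:4] selects indices [0, 1, 2, 3] (0->15, 1->2, 2->15, 3->5), giving [15, 2, 15, 5]. So left = [15, 2, 15, 5]. Then left[-1] = 5.

5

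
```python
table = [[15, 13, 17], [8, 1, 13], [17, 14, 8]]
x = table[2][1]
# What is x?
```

table[2] = [17, 14, 8]. Taking column 1 of that row yields 14.

14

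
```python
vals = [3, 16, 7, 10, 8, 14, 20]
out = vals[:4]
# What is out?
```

vals has length 7. The slice vals[:4] selects indices [0, 1, 2, 3] (0->3, 1->16, 2->7, 3->10), giving [3, 16, 7, 10].

[3, 16, 7, 10]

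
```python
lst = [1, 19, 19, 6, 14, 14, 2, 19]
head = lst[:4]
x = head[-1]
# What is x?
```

lst has length 8. The slice lst[:4] selects indices [0, 1, 2, 3] (0->1, 1->19, 2->19, 3->6), giving [1, 19, 19, 6]. So head = [1, 19, 19, 6]. Then head[-1] = 6.

6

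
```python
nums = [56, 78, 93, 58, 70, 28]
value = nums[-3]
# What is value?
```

nums has length 6. Negative index -3 maps to positive index 6 + (-3) = 3. nums[3] = 58.

58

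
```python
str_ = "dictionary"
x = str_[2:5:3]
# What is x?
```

str_ has length 10. The slice str_[2:5:3] selects indices [2] (2->'c'), giving 'c'.

'c'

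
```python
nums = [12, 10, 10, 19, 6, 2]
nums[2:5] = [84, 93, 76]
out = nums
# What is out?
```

nums starts as [12, 10, 10, 19, 6, 2] (length 6). The slice nums[2:5] covers indices [2, 3, 4] with values [10, 19, 6]. Replacing that slice with [84, 93, 76] (same length) produces [12, 10, 84, 93, 76, 2].

[12, 10, 84, 93, 76, 2]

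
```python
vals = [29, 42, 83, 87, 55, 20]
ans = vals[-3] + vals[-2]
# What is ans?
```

vals has length 6. Negative index -3 maps to positive index 6 + (-3) = 3. vals[3] = 87.
vals has length 6. Negative index -2 maps to positive index 6 + (-2) = 4. vals[4] = 55.
Sum: 87 + 55 = 142.

142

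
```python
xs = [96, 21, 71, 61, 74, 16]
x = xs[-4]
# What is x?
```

xs has length 6. Negative index -4 maps to positive index 6 + (-4) = 2. xs[2] = 71.

71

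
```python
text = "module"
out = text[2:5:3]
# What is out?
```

text has length 6. The slice text[2:5:3] selects indices [2] (2->'d'), giving 'd'.

'd'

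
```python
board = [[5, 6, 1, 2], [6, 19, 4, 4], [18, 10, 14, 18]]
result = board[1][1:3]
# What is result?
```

board[1] = [6, 19, 4, 4]. board[1] has length 4. The slice board[1][1:3] selects indices [1, 2] (1->19, 2->4), giving [19, 4].

[19, 4]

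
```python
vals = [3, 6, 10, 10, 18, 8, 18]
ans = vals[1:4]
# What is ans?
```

vals has length 7. The slice vals[1:4] selects indices [1, 2, 3] (1->6, 2->10, 3->10), giving [6, 10, 10].

[6, 10, 10]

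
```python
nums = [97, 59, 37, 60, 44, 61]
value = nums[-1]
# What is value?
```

nums has length 6. Negative index -1 maps to positive index 6 + (-1) = 5. nums[5] = 61.

61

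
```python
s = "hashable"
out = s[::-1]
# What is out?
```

s has length 8. The slice s[::-1] selects indices [7, 6, 5, 4, 3, 2, 1, 0] (7->'e', 6->'l', 5->'b', 4->'a', 3->'h', 2->'s', 1->'a', 0->'h'), giving 'elbahsah'.

'elbahsah'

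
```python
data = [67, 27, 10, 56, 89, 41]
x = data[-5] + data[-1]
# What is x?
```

data has length 6. Negative index -5 maps to positive index 6 + (-5) = 1. data[1] = 27.
data has length 6. Negative index -1 maps to positive index 6 + (-1) = 5. data[5] = 41.
Sum: 27 + 41 = 68.

68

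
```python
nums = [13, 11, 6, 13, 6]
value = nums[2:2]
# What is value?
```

nums has length 5. The slice nums[2:2] resolves to an empty index range, so the result is [].

[]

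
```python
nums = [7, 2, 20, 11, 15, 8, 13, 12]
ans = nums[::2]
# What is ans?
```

nums has length 8. The slice nums[::2] selects indices [0, 2, 4, 6] (0->7, 2->20, 4->15, 6->13), giving [7, 20, 15, 13].

[7, 20, 15, 13]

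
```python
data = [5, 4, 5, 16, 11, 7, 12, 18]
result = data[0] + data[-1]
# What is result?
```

data has length 8. data[0] = 5.
data has length 8. Negative index -1 maps to positive index 8 + (-1) = 7. data[7] = 18.
Sum: 5 + 18 = 23.

23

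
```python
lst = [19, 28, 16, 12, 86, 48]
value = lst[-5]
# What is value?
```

lst has length 6. Negative index -5 maps to positive index 6 + (-5) = 1. lst[1] = 28.

28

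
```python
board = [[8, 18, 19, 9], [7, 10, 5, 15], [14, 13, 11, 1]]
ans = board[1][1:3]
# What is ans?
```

board[1] = [7, 10, 5, 15]. board[1] has length 4. The slice board[1][1:3] selects indices [1, 2] (1->10, 2->5), giving [10, 5].

[10, 5]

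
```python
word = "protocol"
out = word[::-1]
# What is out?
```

word has length 8. The slice word[::-1] selects indices [7, 6, 5, 4, 3, 2, 1, 0] (7->'l', 6->'o', 5->'c', 4->'o', 3->'t', 2->'o', 1->'r', 0->'p'), giving 'locotorp'.

'locotorp'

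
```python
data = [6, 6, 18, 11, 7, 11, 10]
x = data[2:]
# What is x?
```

data has length 7. The slice data[2:] selects indices [2, 3, 4, 5, 6] (2->18, 3->11, 4->7, 5->11, 6->10), giving [18, 11, 7, 11, 10].

[18, 11, 7, 11, 10]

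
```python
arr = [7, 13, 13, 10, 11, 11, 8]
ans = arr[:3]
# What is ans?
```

arr has length 7. The slice arr[:3] selects indices [0, 1, 2] (0->7, 1->13, 2->13), giving [7, 13, 13].

[7, 13, 13]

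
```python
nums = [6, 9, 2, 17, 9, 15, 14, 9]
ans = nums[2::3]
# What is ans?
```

nums has length 8. The slice nums[2::3] selects indices [2, 5] (2->2, 5->15), giving [2, 15].

[2, 15]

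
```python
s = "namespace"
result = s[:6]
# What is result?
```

s has length 9. The slice s[:6] selects indices [0, 1, 2, 3, 4, 5] (0->'n', 1->'a', 2->'m', 3->'e', 4->'s', 5->'p'), giving 'namesp'.

'namesp'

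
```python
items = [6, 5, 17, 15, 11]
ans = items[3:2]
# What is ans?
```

items has length 5. The slice items[3:2] resolves to an empty index range, so the result is [].

[]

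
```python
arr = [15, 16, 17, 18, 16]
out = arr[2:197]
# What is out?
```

arr has length 5. The slice arr[2:197] selects indices [2, 3, 4] (2->17, 3->18, 4->16), giving [17, 18, 16].

[17, 18, 16]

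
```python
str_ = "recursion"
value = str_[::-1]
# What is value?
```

str_ has length 9. The slice str_[::-1] selects indices [8, 7, 6, 5, 4, 3, 2, 1, 0] (8->'n', 7->'o', 6->'i', 5->'s', 4->'r', 3->'u', 2->'c', 1->'e', 0->'r'), giving 'noisrucer'.

'noisrucer'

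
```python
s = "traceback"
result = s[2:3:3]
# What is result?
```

s has length 9. The slice s[2:3:3] selects indices [2] (2->'a'), giving 'a'.

'a'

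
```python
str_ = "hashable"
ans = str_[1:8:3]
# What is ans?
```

str_ has length 8. The slice str_[1:8:3] selects indices [1, 4, 7] (1->'a', 4->'a', 7->'e'), giving 'aae'.

'aae'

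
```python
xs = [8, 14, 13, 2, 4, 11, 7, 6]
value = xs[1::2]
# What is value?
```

xs has length 8. The slice xs[1::2] selects indices [1, 3, 5, 7] (1->14, 3->2, 5->11, 7->6), giving [14, 2, 11, 6].

[14, 2, 11, 6]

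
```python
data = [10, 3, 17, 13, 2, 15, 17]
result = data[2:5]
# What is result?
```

data has length 7. The slice data[2:5] selects indices [2, 3, 4] (2->17, 3->13, 4->2), giving [17, 13, 2].

[17, 13, 2]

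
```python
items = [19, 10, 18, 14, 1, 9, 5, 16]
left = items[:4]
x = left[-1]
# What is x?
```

items has length 8. The slice items[:4] selects indices [0, 1, 2, 3] (0->19, 1->10, 2->18, 3->14), giving [19, 10, 18, 14]. So left = [19, 10, 18, 14]. Then left[-1] = 14.

14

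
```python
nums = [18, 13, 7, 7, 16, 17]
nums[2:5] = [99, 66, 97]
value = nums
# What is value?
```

nums starts as [18, 13, 7, 7, 16, 17] (length 6). The slice nums[2:5] covers indices [2, 3, 4] with values [7, 7, 16]. Replacing that slice with [99, 66, 97] (same length) produces [18, 13, 99, 66, 97, 17].

[18, 13, 99, 66, 97, 17]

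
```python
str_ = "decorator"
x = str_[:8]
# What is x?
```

str_ has length 9. The slice str_[:8] selects indices [0, 1, 2, 3, 4, 5, 6, 7] (0->'d', 1->'e', 2->'c', 3->'o', 4->'r', 5->'a', 6->'t', 7->'o'), giving 'decorato'.

'decorato'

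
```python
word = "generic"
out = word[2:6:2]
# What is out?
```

word has length 7. The slice word[2:6:2] selects indices [2, 4] (2->'n', 4->'r'), giving 'nr'.

'nr'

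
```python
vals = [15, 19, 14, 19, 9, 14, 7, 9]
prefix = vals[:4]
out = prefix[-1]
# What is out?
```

vals has length 8. The slice vals[:4] selects indices [0, 1, 2, 3] (0->15, 1->19, 2->14, 3->19), giving [15, 19, 14, 19]. So prefix = [15, 19, 14, 19]. Then prefix[-1] = 19.

19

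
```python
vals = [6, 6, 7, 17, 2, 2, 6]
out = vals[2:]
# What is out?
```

vals has length 7. The slice vals[2:] selects indices [2, 3, 4, 5, 6] (2->7, 3->17, 4->2, 5->2, 6->6), giving [7, 17, 2, 2, 6].

[7, 17, 2, 2, 6]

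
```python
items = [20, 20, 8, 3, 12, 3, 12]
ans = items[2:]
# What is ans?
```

items has length 7. The slice items[2:] selects indices [2, 3, 4, 5, 6] (2->8, 3->3, 4->12, 5->3, 6->12), giving [8, 3, 12, 3, 12].

[8, 3, 12, 3, 12]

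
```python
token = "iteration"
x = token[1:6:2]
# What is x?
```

token has length 9. The slice token[1:6:2] selects indices [1, 3, 5] (1->'t', 3->'r', 5->'t'), giving 'trt'.

'trt'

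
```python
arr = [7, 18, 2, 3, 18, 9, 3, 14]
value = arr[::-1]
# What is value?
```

arr has length 8. The slice arr[::-1] selects indices [7, 6, 5, 4, 3, 2, 1, 0] (7->14, 6->3, 5->9, 4->18, 3->3, 2->2, 1->18, 0->7), giving [14, 3, 9, 18, 3, 2, 18, 7].

[14, 3, 9, 18, 3, 2, 18, 7]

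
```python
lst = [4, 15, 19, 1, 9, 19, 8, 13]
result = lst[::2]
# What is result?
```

lst has length 8. The slice lst[::2] selects indices [0, 2, 4, 6] (0->4, 2->19, 4->9, 6->8), giving [4, 19, 9, 8].

[4, 19, 9, 8]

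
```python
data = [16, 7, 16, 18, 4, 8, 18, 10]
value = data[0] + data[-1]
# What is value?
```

data has length 8. data[0] = 16.
data has length 8. Negative index -1 maps to positive index 8 + (-1) = 7. data[7] = 10.
Sum: 16 + 10 = 26.

26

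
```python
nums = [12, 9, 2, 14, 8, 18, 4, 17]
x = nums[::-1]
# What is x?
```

nums has length 8. The slice nums[::-1] selects indices [7, 6, 5, 4, 3, 2, 1, 0] (7->17, 6->4, 5->18, 4->8, 3->14, 2->2, 1->9, 0->12), giving [17, 4, 18, 8, 14, 2, 9, 12].

[17, 4, 18, 8, 14, 2, 9, 12]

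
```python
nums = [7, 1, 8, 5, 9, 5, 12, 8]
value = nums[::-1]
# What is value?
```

nums has length 8. The slice nums[::-1] selects indices [7, 6, 5, 4, 3, 2, 1, 0] (7->8, 6->12, 5->5, 4->9, 3->5, 2->8, 1->1, 0->7), giving [8, 12, 5, 9, 5, 8, 1, 7].

[8, 12, 5, 9, 5, 8, 1, 7]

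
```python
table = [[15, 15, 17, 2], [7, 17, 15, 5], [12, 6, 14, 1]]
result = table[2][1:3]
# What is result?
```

table[2] = [12, 6, 14, 1]. table[2] has length 4. The slice table[2][1:3] selects indices [1, 2] (1->6, 2->14), giving [6, 14].

[6, 14]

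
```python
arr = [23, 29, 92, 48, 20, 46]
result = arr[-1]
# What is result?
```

arr has length 6. Negative index -1 maps to positive index 6 + (-1) = 5. arr[5] = 46.

46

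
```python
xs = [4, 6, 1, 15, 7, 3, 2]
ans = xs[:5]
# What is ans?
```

xs has length 7. The slice xs[:5] selects indices [0, 1, 2, 3, 4] (0->4, 1->6, 2->1, 3->15, 4->7), giving [4, 6, 1, 15, 7].

[4, 6, 1, 15, 7]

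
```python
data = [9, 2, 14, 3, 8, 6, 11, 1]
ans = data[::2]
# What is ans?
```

data has length 8. The slice data[::2] selects indices [0, 2, 4, 6] (0->9, 2->14, 4->8, 6->11), giving [9, 14, 8, 11].

[9, 14, 8, 11]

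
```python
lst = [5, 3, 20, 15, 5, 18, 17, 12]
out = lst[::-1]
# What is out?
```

lst has length 8. The slice lst[::-1] selects indices [7, 6, 5, 4, 3, 2, 1, 0] (7->12, 6->17, 5->18, 4->5, 3->15, 2->20, 1->3, 0->5), giving [12, 17, 18, 5, 15, 20, 3, 5].

[12, 17, 18, 5, 15, 20, 3, 5]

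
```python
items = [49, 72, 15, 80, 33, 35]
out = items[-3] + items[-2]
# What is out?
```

items has length 6. Negative index -3 maps to positive index 6 + (-3) = 3. items[3] = 80.
items has length 6. Negative index -2 maps to positive index 6 + (-2) = 4. items[4] = 33.
Sum: 80 + 33 = 113.

113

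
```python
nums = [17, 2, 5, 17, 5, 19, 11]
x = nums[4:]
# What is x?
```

nums has length 7. The slice nums[4:] selects indices [4, 5, 6] (4->5, 5->19, 6->11), giving [5, 19, 11].

[5, 19, 11]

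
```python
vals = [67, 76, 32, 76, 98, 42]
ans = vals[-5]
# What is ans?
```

vals has length 6. Negative index -5 maps to positive index 6 + (-5) = 1. vals[1] = 76.

76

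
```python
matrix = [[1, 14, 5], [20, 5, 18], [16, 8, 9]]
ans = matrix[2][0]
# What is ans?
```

matrix[2] = [16, 8, 9]. Taking column 0 of that row yields 16.

16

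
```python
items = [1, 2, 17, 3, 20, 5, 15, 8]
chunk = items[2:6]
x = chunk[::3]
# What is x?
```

items has length 8. The slice items[2:6] selects indices [2, 3, 4, 5] (2->17, 3->3, 4->20, 5->5), giving [17, 3, 20, 5]. So chunk = [17, 3, 20, 5]. chunk has length 4. The slice chunk[::3] selects indices [0, 3] (0->17, 3->5), giving [17, 5].

[17, 5]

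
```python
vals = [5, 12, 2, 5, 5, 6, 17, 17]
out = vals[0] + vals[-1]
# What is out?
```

vals has length 8. vals[0] = 5.
vals has length 8. Negative index -1 maps to positive index 8 + (-1) = 7. vals[7] = 17.
Sum: 5 + 17 = 22.

22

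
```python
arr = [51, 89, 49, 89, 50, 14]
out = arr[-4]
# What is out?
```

arr has length 6. Negative index -4 maps to positive index 6 + (-4) = 2. arr[2] = 49.

49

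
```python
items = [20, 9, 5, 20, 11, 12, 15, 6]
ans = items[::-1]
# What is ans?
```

items has length 8. The slice items[::-1] selects indices [7, 6, 5, 4, 3, 2, 1, 0] (7->6, 6->15, 5->12, 4->11, 3->20, 2->5, 1->9, 0->20), giving [6, 15, 12, 11, 20, 5, 9, 20].

[6, 15, 12, 11, 20, 5, 9, 20]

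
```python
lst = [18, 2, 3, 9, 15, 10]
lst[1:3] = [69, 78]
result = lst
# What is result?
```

lst starts as [18, 2, 3, 9, 15, 10] (length 6). The slice lst[1:3] covers indices [1, 2] with values [2, 3]. Replacing that slice with [69, 78] (same length) produces [18, 69, 78, 9, 15, 10].

[18, 69, 78, 9, 15, 10]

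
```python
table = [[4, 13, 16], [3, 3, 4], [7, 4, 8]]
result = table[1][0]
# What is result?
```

table[1] = [3, 3, 4]. Taking column 0 of that row yields 3.

3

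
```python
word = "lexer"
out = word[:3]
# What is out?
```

word has length 5. The slice word[:3] selects indices [0, 1, 2] (0->'l', 1->'e', 2->'x'), giving 'lex'.

'lex'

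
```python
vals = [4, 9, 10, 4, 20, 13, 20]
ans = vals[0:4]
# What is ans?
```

vals has length 7. The slice vals[0:4] selects indices [0, 1, 2, 3] (0->4, 1->9, 2->10, 3->4), giving [4, 9, 10, 4].

[4, 9, 10, 4]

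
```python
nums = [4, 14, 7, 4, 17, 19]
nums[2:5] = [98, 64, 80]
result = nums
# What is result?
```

nums starts as [4, 14, 7, 4, 17, 19] (length 6). The slice nums[2:5] covers indices [2, 3, 4] with values [7, 4, 17]. Replacing that slice with [98, 64, 80] (same length) produces [4, 14, 98, 64, 80, 19].

[4, 14, 98, 64, 80, 19]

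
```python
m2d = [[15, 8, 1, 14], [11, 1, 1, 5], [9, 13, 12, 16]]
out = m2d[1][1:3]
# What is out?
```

m2d[1] = [11, 1, 1, 5]. m2d[1] has length 4. The slice m2d[1][1:3] selects indices [1, 2] (1->1, 2->1), giving [1, 1].

[1, 1]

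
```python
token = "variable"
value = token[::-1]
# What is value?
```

token has length 8. The slice token[::-1] selects indices [7, 6, 5, 4, 3, 2, 1, 0] (7->'e', 6->'l', 5->'b', 4->'a', 3->'i', 2->'r', 1->'a', 0->'v'), giving 'elbairav'.

'elbairav'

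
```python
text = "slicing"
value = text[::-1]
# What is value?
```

text has length 7. The slice text[::-1] selects indices [6, 5, 4, 3, 2, 1, 0] (6->'g', 5->'n', 4->'i', 3->'c', 2->'i', 1->'l', 0->'s'), giving 'gnicils'.

'gnicils'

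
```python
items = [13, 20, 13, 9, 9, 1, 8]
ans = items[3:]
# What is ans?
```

items has length 7. The slice items[3:] selects indices [3, 4, 5, 6] (3->9, 4->9, 5->1, 6->8), giving [9, 9, 1, 8].

[9, 9, 1, 8]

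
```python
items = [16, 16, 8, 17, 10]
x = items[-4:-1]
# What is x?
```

items has length 5. The slice items[-4:-1] selects indices [1, 2, 3] (1->16, 2->8, 3->17), giving [16, 8, 17].

[16, 8, 17]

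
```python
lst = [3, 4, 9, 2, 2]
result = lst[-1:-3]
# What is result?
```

lst has length 5. The slice lst[-1:-3] resolves to an empty index range, so the result is [].

[]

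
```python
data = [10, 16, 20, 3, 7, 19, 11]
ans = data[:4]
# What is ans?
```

data has length 7. The slice data[:4] selects indices [0, 1, 2, 3] (0->10, 1->16, 2->20, 3->3), giving [10, 16, 20, 3].

[10, 16, 20, 3]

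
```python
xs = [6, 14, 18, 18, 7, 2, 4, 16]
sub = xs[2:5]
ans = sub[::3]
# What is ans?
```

xs has length 8. The slice xs[2:5] selects indices [2, 3, 4] (2->18, 3->18, 4->7), giving [18, 18, 7]. So sub = [18, 18, 7]. sub has length 3. The slice sub[::3] selects indices [0] (0->18), giving [18].

[18]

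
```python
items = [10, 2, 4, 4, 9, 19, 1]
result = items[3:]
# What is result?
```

items has length 7. The slice items[3:] selects indices [3, 4, 5, 6] (3->4, 4->9, 5->19, 6->1), giving [4, 9, 19, 1].

[4, 9, 19, 1]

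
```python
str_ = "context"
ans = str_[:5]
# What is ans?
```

str_ has length 7. The slice str_[:5] selects indices [0, 1, 2, 3, 4] (0->'c', 1->'o', 2->'n', 3->'t', 4->'e'), giving 'conte'.

'conte'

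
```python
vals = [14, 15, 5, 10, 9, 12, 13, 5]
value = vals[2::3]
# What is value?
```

vals has length 8. The slice vals[2::3] selects indices [2, 5] (2->5, 5->12), giving [5, 12].

[5, 12]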